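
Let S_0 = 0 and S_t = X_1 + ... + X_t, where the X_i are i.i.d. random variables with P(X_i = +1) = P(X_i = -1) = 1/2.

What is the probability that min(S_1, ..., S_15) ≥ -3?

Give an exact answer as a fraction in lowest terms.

Let f(t,s) = #length-t paths at position s with S_1..S_t all ≥ -3.
f(t,s) = f(t-1,s-1) + f(t-1,s+1) for s ≥ -3; f(t,s) = 0 for s < -3.
t=0: f(0,0)=1
t=1: f(1,-1)=1 f(1,1)=1
t=2: f(2,-2)=1 f(2,0)=2 f(2,2)=1
t=3: f(3,-3)=1 f(3,-1)=3 f(3,1)=3 f(3,3)=1
t=4: f(4,-2)=4 f(4,0)=6 f(4,2)=4 f(4,4)=1
t=5: f(5,-3)=4 f(5,-1)=10 f(5,1)=10 f(5,3)=5 f(5,5)=1
t=6: f(6,-2)=14 f(6,0)=20 f(6,2)=15 f(6,4)=6 f(6,6)=1
t=7: f(7,-3)=14 f(7,-1)=34 f(7,1)=35 f(7,3)=21 f(7,5)=7 f(7,7)=1
t=8: f(8,-2)=48 f(8,0)=69 f(8,2)=56 f(8,4)=28 f(8,6)=8 f(8,8)=1
t=9: f(9,-3)=48 f(9,-1)=117 f(9,1)=125 f(9,3)=84 f(9,5)=36 f(9,7)=9 f(9,9)=1
t=10: f(10,-2)=165 f(10,0)=242 f(10,2)=209 f(10,4)=120 f(10,6)=45 f(10,8)=10 f(10,10)=1
t=11: f(11,-3)=165 f(11,-1)=407 f(11,1)=451 f(11,3)=329 f(11,5)=165 f(11,7)=55 f(11,9)=11 f(11,11)=1
t=12: f(12,-2)=572 f(12,0)=858 f(12,2)=780 f(12,4)=494 f(12,6)=220 f(12,8)=66 f(12,10)=12 f(12,12)=1
t=13: f(13,-3)=572 f(13,-1)=1430 f(13,1)=1638 f(13,3)=1274 f(13,5)=714 f(13,7)=286 f(13,9)=78 f(13,11)=13 f(13,13)=1
t=14: f(14,-2)=2002 f(14,0)=3068 f(14,2)=2912 f(14,4)=1988 f(14,6)=1000 f(14,8)=364 f(14,10)=91 f(14,12)=14 f(14,14)=1
t=15: f(15,-3)=2002 f(15,-1)=5070 f(15,1)=5980 f(15,3)=4900 f(15,5)=2988 f(15,7)=1364 f(15,9)=455 f(15,11)=105 f(15,13)=15 f(15,15)=1
Σ_s f(15,s) = 22880
P = 22880/32768 = 715/1024

Answer: 715/1024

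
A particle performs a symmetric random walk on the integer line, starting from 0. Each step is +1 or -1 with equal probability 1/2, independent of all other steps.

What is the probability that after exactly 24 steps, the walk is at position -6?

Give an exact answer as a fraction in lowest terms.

Answer: 81719/1048576

Derivation:
To reach position -6 after 24 steps: need 9 steps of +1 and 15 of -1.
Favorable paths: C(24,9) = 1307504
Total paths: 2^24 = 16777216
P = 1307504/16777216 = 81719/1048576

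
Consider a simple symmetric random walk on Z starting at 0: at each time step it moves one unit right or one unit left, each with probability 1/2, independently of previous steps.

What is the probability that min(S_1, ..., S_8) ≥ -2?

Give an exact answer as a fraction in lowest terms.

Let f(t,s) = #length-t paths at position s with S_1..S_t all ≥ -2.
f(t,s) = f(t-1,s-1) + f(t-1,s+1) for s ≥ -2; f(t,s) = 0 for s < -2.
t=0: f(0,0)=1
t=1: f(1,-1)=1 f(1,1)=1
t=2: f(2,-2)=1 f(2,0)=2 f(2,2)=1
t=3: f(3,-1)=3 f(3,1)=3 f(3,3)=1
t=4: f(4,-2)=3 f(4,0)=6 f(4,2)=4 f(4,4)=1
t=5: f(5,-1)=9 f(5,1)=10 f(5,3)=5 f(5,5)=1
t=6: f(6,-2)=9 f(6,0)=19 f(6,2)=15 f(6,4)=6 f(6,6)=1
t=7: f(7,-1)=28 f(7,1)=34 f(7,3)=21 f(7,5)=7 f(7,7)=1
t=8: f(8,-2)=28 f(8,0)=62 f(8,2)=55 f(8,4)=28 f(8,6)=8 f(8,8)=1
Σ_s f(8,s) = 182
P = 182/256 = 91/128

Answer: 91/128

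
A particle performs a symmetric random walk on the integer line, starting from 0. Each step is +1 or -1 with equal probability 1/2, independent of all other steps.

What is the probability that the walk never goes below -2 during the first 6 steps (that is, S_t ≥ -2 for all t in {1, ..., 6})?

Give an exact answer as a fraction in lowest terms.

Let f(t,s) = #length-t paths at position s with S_1..S_t all ≥ -2.
f(t,s) = f(t-1,s-1) + f(t-1,s+1) for s ≥ -2; f(t,s) = 0 for s < -2.
t=0: f(0,0)=1
t=1: f(1,-1)=1 f(1,1)=1
t=2: f(2,-2)=1 f(2,0)=2 f(2,2)=1
t=3: f(3,-1)=3 f(3,1)=3 f(3,3)=1
t=4: f(4,-2)=3 f(4,0)=6 f(4,2)=4 f(4,4)=1
t=5: f(5,-1)=9 f(5,1)=10 f(5,3)=5 f(5,5)=1
t=6: f(6,-2)=9 f(6,0)=19 f(6,2)=15 f(6,4)=6 f(6,6)=1
Σ_s f(6,s) = 50
P = 50/64 = 25/32

Answer: 25/32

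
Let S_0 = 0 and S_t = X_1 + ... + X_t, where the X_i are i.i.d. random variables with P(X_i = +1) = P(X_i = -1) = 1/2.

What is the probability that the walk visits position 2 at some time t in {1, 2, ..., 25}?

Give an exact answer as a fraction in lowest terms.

Answer: 2894229/4194304

Derivation:
Count via complement. Let g(t,s) = #length-t paths at position s with S_1..S_t all ≠ 2.
g(t,s) = g(t-1,s-1) + g(t-1,s+1) for s ≠ 2; g(t,2) = 0.
t=0: g(0,0)=1
t=1: g(1,-1)=1 g(1,1)=1
t=2: g(2,-2)=1 g(2,0)=2
t=3: g(3,-3)=1 g(3,-1)=3 g(3,1)=2
t=4: g(4,-4)=1 g(4,-2)=4 g(4,0)=5
t=5: g(5,-5)=1 g(5,-3)=5 g(5,-1)=9 g(5,1)=5
t=6: g(6,-6)=1 g(6,-4)=6 g(6,-2)=14 g(6,0)=14
t=7: g(7,-7)=1 g(7,-5)=7 g(7,-3)=20 g(7,-1)=28 g(7,1)=14
t=8: g(8,-8)=1 g(8,-6)=8 g(8,-4)=27 g(8,-2)=48 g(8,0)=42
t=9: g(9,-9)=1 g(9,-7)=9 g(9,-5)=35 g(9,-3)=75 g(9,-1)=90 g(9,1)=42
t=10: g(10,-10)=1 g(10,-8)=10 g(10,-6)=44 g(10,-4)=110 g(10,-2)=165 g(10,0)=132
t=11: g(11,-11)=1 g(11,-9)=11 g(11,-7)=54 g(11,-5)=154 g(11,-3)=275 g(11,-1)=297 g(11,1)=132
t=12: g(12,-12)=1 g(12,-10)=12 g(12,-8)=65 g(12,-6)=208 g(12,-4)=429 g(12,-2)=572 g(12,0)=429
t=13: g(13,-13)=1 g(13,-11)=13 g(13,-9)=77 g(13,-7)=273 g(13,-5)=637 g(13,-3)=1001 g(13,-1)=1001 g(13,1)=429
t=14: g(14,-14)=1 g(14,-12)=14 g(14,-10)=90 g(14,-8)=350 g(14,-6)=910 g(14,-4)=1638 g(14,-2)=2002 g(14,0)=1430
t=15: g(15,-15)=1 g(15,-13)=15 g(15,-11)=104 g(15,-9)=440 g(15,-7)=1260 g(15,-5)=2548 g(15,-3)=3640 g(15,-1)=3432 g(15,1)=1430
t=16: g(16,-16)=1 g(16,-14)=16 g(16,-12)=119 g(16,-10)=544 g(16,-8)=1700 g(16,-6)=3808 g(16,-4)=6188 g(16,-2)=7072 g(16,0)=4862
t=17: g(17,-17)=1 g(17,-15)=17 g(17,-13)=135 g(17,-11)=663 g(17,-9)=2244 g(17,-7)=5508 g(17,-5)=9996 g(17,-3)=13260 g(17,-1)=11934 g(17,1)=4862
t=18: g(18,-18)=1 g(18,-16)=18 g(18,-14)=152 g(18,-12)=798 g(18,-10)=2907 g(18,-8)=7752 g(18,-6)=15504 g(18,-4)=23256 g(18,-2)=25194 g(18,0)=16796
t=19: g(19,-19)=1 g(19,-17)=19 g(19,-15)=170 g(19,-13)=950 g(19,-11)=3705 g(19,-9)=10659 g(19,-7)=23256 g(19,-5)=38760 g(19,-3)=48450 g(19,-1)=41990 g(19,1)=16796
t=20: g(20,-20)=1 g(20,-18)=20 g(20,-16)=189 g(20,-14)=1120 g(20,-12)=4655 g(20,-10)=14364 g(20,-8)=33915 g(20,-6)=62016 g(20,-4)=87210 g(20,-2)=90440 g(20,0)=58786
t=21: g(21,-21)=1 g(21,-19)=21 g(21,-17)=209 g(21,-15)=1309 g(21,-13)=5775 g(21,-11)=19019 g(21,-9)=48279 g(21,-7)=95931 g(21,-5)=149226 g(21,-3)=177650 g(21,-1)=149226 g(21,1)=58786
t=22: g(22,-22)=1 g(22,-20)=22 g(22,-18)=230 g(22,-16)=1518 g(22,-14)=7084 g(22,-12)=24794 g(22,-10)=67298 g(22,-8)=144210 g(22,-6)=245157 g(22,-4)=326876 g(22,-2)=326876 g(22,0)=208012
t=23: g(23,-23)=1 g(23,-21)=23 g(23,-19)=252 g(23,-17)=1748 g(23,-15)=8602 g(23,-13)=31878 g(23,-11)=92092 g(23,-9)=211508 g(23,-7)=389367 g(23,-5)=572033 g(23,-3)=653752 g(23,-1)=534888 g(23,1)=208012
t=24: g(24,-24)=1 g(24,-22)=24 g(24,-20)=275 g(24,-18)=2000 g(24,-16)=10350 g(24,-14)=40480 g(24,-12)=123970 g(24,-10)=303600 g(24,-8)=600875 g(24,-6)=961400 g(24,-4)=1225785 g(24,-2)=1188640 g(24,0)=742900
t=25: g(25,-25)=1 g(25,-23)=25 g(25,-21)=299 g(25,-19)=2275 g(25,-17)=12350 g(25,-15)=50830 g(25,-13)=164450 g(25,-11)=427570 g(25,-9)=904475 g(25,-7)=1562275 g(25,-5)=2187185 g(25,-3)=2414425 g(25,-1)=1931540 g(25,1)=742900
Paths never hitting 2: Σ_s g(25,s) = 10400600
Paths hitting 2: 2^25 - 10400600 = 23153832
P = 23153832/33554432 = 2894229/4194304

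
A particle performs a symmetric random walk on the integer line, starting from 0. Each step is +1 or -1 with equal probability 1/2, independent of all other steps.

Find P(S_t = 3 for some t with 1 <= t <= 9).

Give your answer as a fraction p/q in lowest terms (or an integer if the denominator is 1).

Count via complement. Let g(t,s) = #length-t paths at position s with S_1..S_t all ≠ 3.
g(t,s) = g(t-1,s-1) + g(t-1,s+1) for s ≠ 3; g(t,3) = 0.
t=0: g(0,0)=1
t=1: g(1,-1)=1 g(1,1)=1
t=2: g(2,-2)=1 g(2,0)=2 g(2,2)=1
t=3: g(3,-3)=1 g(3,-1)=3 g(3,1)=3
t=4: g(4,-4)=1 g(4,-2)=4 g(4,0)=6 g(4,2)=3
t=5: g(5,-5)=1 g(5,-3)=5 g(5,-1)=10 g(5,1)=9
t=6: g(6,-6)=1 g(6,-4)=6 g(6,-2)=15 g(6,0)=19 g(6,2)=9
t=7: g(7,-7)=1 g(7,-5)=7 g(7,-3)=21 g(7,-1)=34 g(7,1)=28
t=8: g(8,-8)=1 g(8,-6)=8 g(8,-4)=28 g(8,-2)=55 g(8,0)=62 g(8,2)=28
t=9: g(9,-9)=1 g(9,-7)=9 g(9,-5)=36 g(9,-3)=83 g(9,-1)=117 g(9,1)=90
Paths never hitting 3: Σ_s g(9,s) = 336
Paths hitting 3: 2^9 - 336 = 176
P = 176/512 = 11/32

Answer: 11/32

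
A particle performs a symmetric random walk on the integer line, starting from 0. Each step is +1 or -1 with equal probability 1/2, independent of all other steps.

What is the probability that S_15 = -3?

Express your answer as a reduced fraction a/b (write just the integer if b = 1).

To reach position -3 after 15 steps: need 6 steps of +1 and 9 of -1.
Favorable paths: C(15,6) = 5005
Total paths: 2^15 = 32768
P = 5005/32768 = 5005/32768

Answer: 5005/32768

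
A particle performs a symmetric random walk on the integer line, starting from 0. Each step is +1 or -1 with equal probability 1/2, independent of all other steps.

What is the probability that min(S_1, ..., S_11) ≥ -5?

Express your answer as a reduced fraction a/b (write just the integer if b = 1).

Let f(t,s) = #length-t paths at position s with S_1..S_t all ≥ -5.
f(t,s) = f(t-1,s-1) + f(t-1,s+1) for s ≥ -5; f(t,s) = 0 for s < -5.
t=0: f(0,0)=1
t=1: f(1,-1)=1 f(1,1)=1
t=2: f(2,-2)=1 f(2,0)=2 f(2,2)=1
t=3: f(3,-3)=1 f(3,-1)=3 f(3,1)=3 f(3,3)=1
t=4: f(4,-4)=1 f(4,-2)=4 f(4,0)=6 f(4,2)=4 f(4,4)=1
t=5: f(5,-5)=1 f(5,-3)=5 f(5,-1)=10 f(5,1)=10 f(5,3)=5 f(5,5)=1
t=6: f(6,-4)=6 f(6,-2)=15 f(6,0)=20 f(6,2)=15 f(6,4)=6 f(6,6)=1
t=7: f(7,-5)=6 f(7,-3)=21 f(7,-1)=35 f(7,1)=35 f(7,3)=21 f(7,5)=7 f(7,7)=1
t=8: f(8,-4)=27 f(8,-2)=56 f(8,0)=70 f(8,2)=56 f(8,4)=28 f(8,6)=8 f(8,8)=1
t=9: f(9,-5)=27 f(9,-3)=83 f(9,-1)=126 f(9,1)=126 f(9,3)=84 f(9,5)=36 f(9,7)=9 f(9,9)=1
t=10: f(10,-4)=110 f(10,-2)=209 f(10,0)=252 f(10,2)=210 f(10,4)=120 f(10,6)=45 f(10,8)=10 f(10,10)=1
t=11: f(11,-5)=110 f(11,-3)=319 f(11,-1)=461 f(11,1)=462 f(11,3)=330 f(11,5)=165 f(11,7)=55 f(11,9)=11 f(11,11)=1
Σ_s f(11,s) = 1914
P = 1914/2048 = 957/1024

Answer: 957/1024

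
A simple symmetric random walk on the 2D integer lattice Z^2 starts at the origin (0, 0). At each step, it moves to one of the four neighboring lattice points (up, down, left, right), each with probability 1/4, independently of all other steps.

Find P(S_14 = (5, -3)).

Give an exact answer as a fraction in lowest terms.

Answer: 273273/67108864

Derivation:
Let h be the number of horizontal steps (so 14-h are vertical). To end at (5,-3) need (h+5)/2 right-steps and ((14-h)-3)/2 up-steps.
Sum over h with 5 ≤ h ≤ 11, h ≡ 1 (mod 2), 14-h ≡ 1 (mod 2):
h=5: C(14,5)·C(5,5)·C(9,3) = 2002·1·84 = 168168
h=7: C(14,7)·C(7,6)·C(7,2) = 3432·7·21 = 504504
h=9: C(14,9)·C(9,7)·C(5,1) = 2002·36·5 = 360360
h=11: C(14,11)·C(11,8)·C(3,0) = 364·165·1 = 60060
Total favorable: 1093092
Total paths: 4^14 = 268435456
P = 1093092/268435456 = 273273/67108864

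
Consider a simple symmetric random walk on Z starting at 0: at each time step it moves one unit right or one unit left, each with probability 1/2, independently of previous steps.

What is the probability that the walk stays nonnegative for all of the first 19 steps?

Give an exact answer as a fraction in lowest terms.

Answer: 46189/262144

Derivation:
Let f(t,s) = #length-t paths at position s with S_1..S_t all ≥ 0.
f(t,s) = f(t-1,s-1) + f(t-1,s+1) for s ≥ 0; f(t,s) = 0 for s < 0.
t=0: f(0,0)=1
t=1: f(1,1)=1
t=2: f(2,0)=1 f(2,2)=1
t=3: f(3,1)=2 f(3,3)=1
t=4: f(4,0)=2 f(4,2)=3 f(4,4)=1
t=5: f(5,1)=5 f(5,3)=4 f(5,5)=1
t=6: f(6,0)=5 f(6,2)=9 f(6,4)=5 f(6,6)=1
t=7: f(7,1)=14 f(7,3)=14 f(7,5)=6 f(7,7)=1
t=8: f(8,0)=14 f(8,2)=28 f(8,4)=20 f(8,6)=7 f(8,8)=1
t=9: f(9,1)=42 f(9,3)=48 f(9,5)=27 f(9,7)=8 f(9,9)=1
t=10: f(10,0)=42 f(10,2)=90 f(10,4)=75 f(10,6)=35 f(10,8)=9 f(10,10)=1
t=11: f(11,1)=132 f(11,3)=165 f(11,5)=110 f(11,7)=44 f(11,9)=10 f(11,11)=1
t=12: f(12,0)=132 f(12,2)=297 f(12,4)=275 f(12,6)=154 f(12,8)=54 f(12,10)=11 f(12,12)=1
t=13: f(13,1)=429 f(13,3)=572 f(13,5)=429 f(13,7)=208 f(13,9)=65 f(13,11)=12 f(13,13)=1
t=14: f(14,0)=429 f(14,2)=1001 f(14,4)=1001 f(14,6)=637 f(14,8)=273 f(14,10)=77 f(14,12)=13 f(14,14)=1
t=15: f(15,1)=1430 f(15,3)=2002 f(15,5)=1638 f(15,7)=910 f(15,9)=350 f(15,11)=90 f(15,13)=14 f(15,15)=1
t=16: f(16,0)=1430 f(16,2)=3432 f(16,4)=3640 f(16,6)=2548 f(16,8)=1260 f(16,10)=440 f(16,12)=104 f(16,14)=15 f(16,16)=1
t=17: f(17,1)=4862 f(17,3)=7072 f(17,5)=6188 f(17,7)=3808 f(17,9)=1700 f(17,11)=544 f(17,13)=119 f(17,15)=16 f(17,17)=1
t=18: f(18,0)=4862 f(18,2)=11934 f(18,4)=13260 f(18,6)=9996 f(18,8)=5508 f(18,10)=2244 f(18,12)=663 f(18,14)=135 f(18,16)=17 f(18,18)=1
t=19: f(19,1)=16796 f(19,3)=25194 f(19,5)=23256 f(19,7)=15504 f(19,9)=7752 f(19,11)=2907 f(19,13)=798 f(19,15)=152 f(19,17)=18 f(19,19)=1
Σ_s f(19,s) = 92378
P = 92378/524288 = 46189/262144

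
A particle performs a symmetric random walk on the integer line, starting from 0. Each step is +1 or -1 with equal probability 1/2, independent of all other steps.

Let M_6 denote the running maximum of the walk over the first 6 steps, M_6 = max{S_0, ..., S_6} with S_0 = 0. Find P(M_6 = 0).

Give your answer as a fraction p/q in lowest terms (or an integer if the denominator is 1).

Let M_6 = max(S_0,...,S_6). Use the reflection principle: for j ≥ 1, #{paths with M_6 ≥ j} = #{S_6 ≥ j} + #{S_6 ≥ j+1}.
P(M_6 ≥ 0) = 1 since S_0 = 0, so #{M_6 ≥ 0} = 64.
#{M_6 ≥ 1} = #{S_6 ≥ 1} + #{S_6 ≥ 2} = 22 + 22 = 44.
#{M_6 = 0} = 64 - 44 = 20.
P(M_6 = 0) = 20/64 = 5/16

Answer: 5/16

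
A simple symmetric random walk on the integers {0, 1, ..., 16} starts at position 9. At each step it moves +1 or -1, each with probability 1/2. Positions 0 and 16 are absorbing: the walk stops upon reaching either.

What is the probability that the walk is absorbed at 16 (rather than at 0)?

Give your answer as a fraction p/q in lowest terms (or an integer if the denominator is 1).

Symmetric walk (p = 1/2): the harmonic-function argument gives P(hit 16 before 0 | start at 9) = a/N.
P = 9/16 = 9/16

Answer: 9/16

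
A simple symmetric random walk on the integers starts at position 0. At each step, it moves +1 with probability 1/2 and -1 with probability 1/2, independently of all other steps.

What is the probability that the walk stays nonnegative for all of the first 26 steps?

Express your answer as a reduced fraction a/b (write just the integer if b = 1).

Answer: 1300075/8388608

Derivation:
Let f(t,s) = #length-t paths at position s with S_1..S_t all ≥ 0.
f(t,s) = f(t-1,s-1) + f(t-1,s+1) for s ≥ 0; f(t,s) = 0 for s < 0.
t=0: f(0,0)=1
t=1: f(1,1)=1
t=2: f(2,0)=1 f(2,2)=1
t=3: f(3,1)=2 f(3,3)=1
t=4: f(4,0)=2 f(4,2)=3 f(4,4)=1
t=5: f(5,1)=5 f(5,3)=4 f(5,5)=1
t=6: f(6,0)=5 f(6,2)=9 f(6,4)=5 f(6,6)=1
t=7: f(7,1)=14 f(7,3)=14 f(7,5)=6 f(7,7)=1
t=8: f(8,0)=14 f(8,2)=28 f(8,4)=20 f(8,6)=7 f(8,8)=1
t=9: f(9,1)=42 f(9,3)=48 f(9,5)=27 f(9,7)=8 f(9,9)=1
t=10: f(10,0)=42 f(10,2)=90 f(10,4)=75 f(10,6)=35 f(10,8)=9 f(10,10)=1
t=11: f(11,1)=132 f(11,3)=165 f(11,5)=110 f(11,7)=44 f(11,9)=10 f(11,11)=1
t=12: f(12,0)=132 f(12,2)=297 f(12,4)=275 f(12,6)=154 f(12,8)=54 f(12,10)=11 f(12,12)=1
t=13: f(13,1)=429 f(13,3)=572 f(13,5)=429 f(13,7)=208 f(13,9)=65 f(13,11)=12 f(13,13)=1
t=14: f(14,0)=429 f(14,2)=1001 f(14,4)=1001 f(14,6)=637 f(14,8)=273 f(14,10)=77 f(14,12)=13 f(14,14)=1
t=15: f(15,1)=1430 f(15,3)=2002 f(15,5)=1638 f(15,7)=910 f(15,9)=350 f(15,11)=90 f(15,13)=14 f(15,15)=1
t=16: f(16,0)=1430 f(16,2)=3432 f(16,4)=3640 f(16,6)=2548 f(16,8)=1260 f(16,10)=440 f(16,12)=104 f(16,14)=15 f(16,16)=1
t=17: f(17,1)=4862 f(17,3)=7072 f(17,5)=6188 f(17,7)=3808 f(17,9)=1700 f(17,11)=544 f(17,13)=119 f(17,15)=16 f(17,17)=1
t=18: f(18,0)=4862 f(18,2)=11934 f(18,4)=13260 f(18,6)=9996 f(18,8)=5508 f(18,10)=2244 f(18,12)=663 f(18,14)=135 f(18,16)=17 f(18,18)=1
t=19: f(19,1)=16796 f(19,3)=25194 f(19,5)=23256 f(19,7)=15504 f(19,9)=7752 f(19,11)=2907 f(19,13)=798 f(19,15)=152 f(19,17)=18 f(19,19)=1
t=20: f(20,0)=16796 f(20,2)=41990 f(20,4)=48450 f(20,6)=38760 f(20,8)=23256 f(20,10)=10659 f(20,12)=3705 f(20,14)=950 f(20,16)=170 f(20,18)=19 f(20,20)=1
t=21: f(21,1)=58786 f(21,3)=90440 f(21,5)=87210 f(21,7)=62016 f(21,9)=33915 f(21,11)=14364 f(21,13)=4655 f(21,15)=1120 f(21,17)=189 f(21,19)=20 f(21,21)=1
t=22: f(22,0)=58786 f(22,2)=149226 f(22,4)=177650 f(22,6)=149226 f(22,8)=95931 f(22,10)=48279 f(22,12)=19019 f(22,14)=5775 f(22,16)=1309 f(22,18)=209 f(22,20)=21 f(22,22)=1
t=23: f(23,1)=208012 f(23,3)=326876 f(23,5)=326876 f(23,7)=245157 f(23,9)=144210 f(23,11)=67298 f(23,13)=24794 f(23,15)=7084 f(23,17)=1518 f(23,19)=230 f(23,21)=22 f(23,23)=1
t=24: f(24,0)=208012 f(24,2)=534888 f(24,4)=653752 f(24,6)=572033 f(24,8)=389367 f(24,10)=211508 f(24,12)=92092 f(24,14)=31878 f(24,16)=8602 f(24,18)=1748 f(24,20)=252 f(24,22)=23 f(24,24)=1
t=25: f(25,1)=742900 f(25,3)=1188640 f(25,5)=1225785 f(25,7)=961400 f(25,9)=600875 f(25,11)=303600 f(25,13)=123970 f(25,15)=40480 f(25,17)=10350 f(25,19)=2000 f(25,21)=275 f(25,23)=24 f(25,25)=1
t=26: f(26,0)=742900 f(26,2)=1931540 f(26,4)=2414425 f(26,6)=2187185 f(26,8)=1562275 f(26,10)=904475 f(26,12)=427570 f(26,14)=164450 f(26,16)=50830 f(26,18)=12350 f(26,20)=2275 f(26,22)=299 f(26,24)=25 f(26,26)=1
Σ_s f(26,s) = 10400600
P = 10400600/67108864 = 1300075/8388608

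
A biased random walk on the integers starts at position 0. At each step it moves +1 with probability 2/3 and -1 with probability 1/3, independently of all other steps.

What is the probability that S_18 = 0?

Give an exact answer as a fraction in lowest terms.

To be at 0 after 18 steps: need exactly 9 steps of +1 and 9 of -1.
Number of such sequences: C(18,9) = 48620
Each has probability (2/3)^9 · (1/3)^9 = 512/387420489
P = 48620 · 512/387420489 = 24893440/387420489

Answer: 24893440/387420489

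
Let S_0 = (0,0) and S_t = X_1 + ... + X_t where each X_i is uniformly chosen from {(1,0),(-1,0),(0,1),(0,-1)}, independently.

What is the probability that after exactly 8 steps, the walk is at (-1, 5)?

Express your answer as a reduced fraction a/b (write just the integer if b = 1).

Let h be the number of horizontal steps (so 8-h are vertical). To end at (-1,5) need (h-1)/2 right-steps and ((8-h)+5)/2 up-steps.
Sum over h with 1 ≤ h ≤ 3, h ≡ 1 (mod 2), 8-h ≡ 1 (mod 2):
h=1: C(8,1)·C(1,0)·C(7,6) = 8·1·7 = 56
h=3: C(8,3)·C(3,1)·C(5,5) = 56·3·1 = 168
Total favorable: 224
Total paths: 4^8 = 65536
P = 224/65536 = 7/2048

Answer: 7/2048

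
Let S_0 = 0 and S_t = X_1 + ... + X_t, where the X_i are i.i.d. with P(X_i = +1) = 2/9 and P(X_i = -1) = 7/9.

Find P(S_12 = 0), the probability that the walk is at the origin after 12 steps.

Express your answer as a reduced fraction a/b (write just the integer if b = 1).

Answer: 2319097088/94143178827

Derivation:
To be at 0 after 12 steps: need exactly 6 steps of +1 and 6 of -1.
Number of such sequences: C(12,6) = 924
Each has probability (2/9)^6 · (7/9)^6 = 7529536/282429536481
P = 924 · 7529536/282429536481 = 2319097088/94143178827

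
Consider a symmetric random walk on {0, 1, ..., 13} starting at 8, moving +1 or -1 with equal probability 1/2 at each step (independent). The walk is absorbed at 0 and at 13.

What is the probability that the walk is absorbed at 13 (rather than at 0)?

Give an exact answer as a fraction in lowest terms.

Answer: 8/13

Derivation:
Symmetric walk (p = 1/2): the harmonic-function argument gives P(hit 13 before 0 | start at 8) = a/N.
P = 8/13 = 8/13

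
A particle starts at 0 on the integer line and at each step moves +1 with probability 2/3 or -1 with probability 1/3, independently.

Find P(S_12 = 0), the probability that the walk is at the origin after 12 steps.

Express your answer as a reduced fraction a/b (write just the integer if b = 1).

To be at 0 after 12 steps: need exactly 6 steps of +1 and 6 of -1.
Number of such sequences: C(12,6) = 924
Each has probability (2/3)^6 · (1/3)^6 = 64/531441
P = 924 · 64/531441 = 19712/177147

Answer: 19712/177147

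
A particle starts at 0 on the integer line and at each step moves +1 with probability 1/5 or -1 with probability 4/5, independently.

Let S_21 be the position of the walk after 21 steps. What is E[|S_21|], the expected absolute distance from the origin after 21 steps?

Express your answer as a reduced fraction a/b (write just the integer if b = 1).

Answer: 1201902947418621/95367431640625

Derivation:
S_21 takes values m ≡ 1 (mod 2) with |m| ≤ 21; P(S_21=m) = C(21,(21+m)/2) · (1/5)^((21+m)/2) · (4/5)^((21-m)/2).
Distribution: P(S=-21)=4398046511104/476837158203125, P(S=-19)=23089744183296/476837158203125, P(S=-17)=11544872091648/95367431640625, P(S=-15)=18279380811776/95367431640625, P(S=-13)=20564303413248/95367431640625, P(S=-11)=87398289506304/476837158203125, P(S=-9)=58265526337536/476837158203125, P(S=-7)=6242734964736/95367431640625, P(S=-5)=2731196547072/95367431640625, P(S=-3)=986265419776/95367431640625, P(S=-1)=1479398129664/476837158203125, P(S=1)=369849532416/476837158203125, P(S=3)=15410397184/95367431640625, P(S=5)=2667184128/95367431640625, P(S=7)=381026304/95367431640625, P(S=9)=222265344/476837158203125, P(S=11)=20837376/476837158203125, P(S=13)=306432/95367431640625, P(S=15)=17024/95367431640625, P(S=17)=672/95367431640625, P(S=19)=84/476837158203125, P(S=21)=1/476837158203125
E[|S_21|] = Σ_m |m|·P(S_21=m) = 1201902947418621/95367431640625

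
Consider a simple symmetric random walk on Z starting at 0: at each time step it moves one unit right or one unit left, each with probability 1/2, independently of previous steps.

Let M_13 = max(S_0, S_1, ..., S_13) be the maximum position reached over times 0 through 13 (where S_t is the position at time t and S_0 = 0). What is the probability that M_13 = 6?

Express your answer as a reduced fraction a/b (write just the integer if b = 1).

Let M_13 = max(S_0,...,S_13). Use the reflection principle: for j ≥ 1, #{paths with M_13 ≥ j} = #{S_13 ≥ j} + #{S_13 ≥ j+1}.
By reflection, #{M_13 ≥ 6} = #{S_13 ≥ 6} + #{S_13 ≥ 7} = 378 + 378 = 756.
#{M_13 ≥ 7} = #{S_13 ≥ 7} + #{S_13 ≥ 8} = 378 + 92 = 470.
#{M_13 = 6} = 756 - 470 = 286.
P(M_13 = 6) = 286/8192 = 143/4096

Answer: 143/4096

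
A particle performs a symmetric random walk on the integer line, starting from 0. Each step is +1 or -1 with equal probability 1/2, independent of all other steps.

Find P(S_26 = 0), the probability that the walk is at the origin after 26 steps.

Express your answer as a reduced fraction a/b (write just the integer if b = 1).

To return to 0 after 26 steps: need exactly 13 steps of +1 and 13 of -1.
Favorable paths: C(26,13) = 10400600
Total paths: 2^26 = 67108864
P = 10400600/67108864 = 1300075/8388608

Answer: 1300075/8388608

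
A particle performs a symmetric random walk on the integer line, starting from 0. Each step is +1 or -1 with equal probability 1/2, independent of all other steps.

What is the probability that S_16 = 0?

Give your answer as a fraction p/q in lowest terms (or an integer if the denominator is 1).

Answer: 6435/32768

Derivation:
To return to 0 after 16 steps: need exactly 8 steps of +1 and 8 of -1.
Favorable paths: C(16,8) = 12870
Total paths: 2^16 = 65536
P = 12870/65536 = 6435/32768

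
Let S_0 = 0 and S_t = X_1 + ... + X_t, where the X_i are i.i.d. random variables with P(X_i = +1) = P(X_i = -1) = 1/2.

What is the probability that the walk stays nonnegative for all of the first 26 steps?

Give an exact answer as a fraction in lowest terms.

Answer: 1300075/8388608

Derivation:
Let f(t,s) = #length-t paths at position s with S_1..S_t all ≥ 0.
f(t,s) = f(t-1,s-1) + f(t-1,s+1) for s ≥ 0; f(t,s) = 0 for s < 0.
t=0: f(0,0)=1
t=1: f(1,1)=1
t=2: f(2,0)=1 f(2,2)=1
t=3: f(3,1)=2 f(3,3)=1
t=4: f(4,0)=2 f(4,2)=3 f(4,4)=1
t=5: f(5,1)=5 f(5,3)=4 f(5,5)=1
t=6: f(6,0)=5 f(6,2)=9 f(6,4)=5 f(6,6)=1
t=7: f(7,1)=14 f(7,3)=14 f(7,5)=6 f(7,7)=1
t=8: f(8,0)=14 f(8,2)=28 f(8,4)=20 f(8,6)=7 f(8,8)=1
t=9: f(9,1)=42 f(9,3)=48 f(9,5)=27 f(9,7)=8 f(9,9)=1
t=10: f(10,0)=42 f(10,2)=90 f(10,4)=75 f(10,6)=35 f(10,8)=9 f(10,10)=1
t=11: f(11,1)=132 f(11,3)=165 f(11,5)=110 f(11,7)=44 f(11,9)=10 f(11,11)=1
t=12: f(12,0)=132 f(12,2)=297 f(12,4)=275 f(12,6)=154 f(12,8)=54 f(12,10)=11 f(12,12)=1
t=13: f(13,1)=429 f(13,3)=572 f(13,5)=429 f(13,7)=208 f(13,9)=65 f(13,11)=12 f(13,13)=1
t=14: f(14,0)=429 f(14,2)=1001 f(14,4)=1001 f(14,6)=637 f(14,8)=273 f(14,10)=77 f(14,12)=13 f(14,14)=1
t=15: f(15,1)=1430 f(15,3)=2002 f(15,5)=1638 f(15,7)=910 f(15,9)=350 f(15,11)=90 f(15,13)=14 f(15,15)=1
t=16: f(16,0)=1430 f(16,2)=3432 f(16,4)=3640 f(16,6)=2548 f(16,8)=1260 f(16,10)=440 f(16,12)=104 f(16,14)=15 f(16,16)=1
t=17: f(17,1)=4862 f(17,3)=7072 f(17,5)=6188 f(17,7)=3808 f(17,9)=1700 f(17,11)=544 f(17,13)=119 f(17,15)=16 f(17,17)=1
t=18: f(18,0)=4862 f(18,2)=11934 f(18,4)=13260 f(18,6)=9996 f(18,8)=5508 f(18,10)=2244 f(18,12)=663 f(18,14)=135 f(18,16)=17 f(18,18)=1
t=19: f(19,1)=16796 f(19,3)=25194 f(19,5)=23256 f(19,7)=15504 f(19,9)=7752 f(19,11)=2907 f(19,13)=798 f(19,15)=152 f(19,17)=18 f(19,19)=1
t=20: f(20,0)=16796 f(20,2)=41990 f(20,4)=48450 f(20,6)=38760 f(20,8)=23256 f(20,10)=10659 f(20,12)=3705 f(20,14)=950 f(20,16)=170 f(20,18)=19 f(20,20)=1
t=21: f(21,1)=58786 f(21,3)=90440 f(21,5)=87210 f(21,7)=62016 f(21,9)=33915 f(21,11)=14364 f(21,13)=4655 f(21,15)=1120 f(21,17)=189 f(21,19)=20 f(21,21)=1
t=22: f(22,0)=58786 f(22,2)=149226 f(22,4)=177650 f(22,6)=149226 f(22,8)=95931 f(22,10)=48279 f(22,12)=19019 f(22,14)=5775 f(22,16)=1309 f(22,18)=209 f(22,20)=21 f(22,22)=1
t=23: f(23,1)=208012 f(23,3)=326876 f(23,5)=326876 f(23,7)=245157 f(23,9)=144210 f(23,11)=67298 f(23,13)=24794 f(23,15)=7084 f(23,17)=1518 f(23,19)=230 f(23,21)=22 f(23,23)=1
t=24: f(24,0)=208012 f(24,2)=534888 f(24,4)=653752 f(24,6)=572033 f(24,8)=389367 f(24,10)=211508 f(24,12)=92092 f(24,14)=31878 f(24,16)=8602 f(24,18)=1748 f(24,20)=252 f(24,22)=23 f(24,24)=1
t=25: f(25,1)=742900 f(25,3)=1188640 f(25,5)=1225785 f(25,7)=961400 f(25,9)=600875 f(25,11)=303600 f(25,13)=123970 f(25,15)=40480 f(25,17)=10350 f(25,19)=2000 f(25,21)=275 f(25,23)=24 f(25,25)=1
t=26: f(26,0)=742900 f(26,2)=1931540 f(26,4)=2414425 f(26,6)=2187185 f(26,8)=1562275 f(26,10)=904475 f(26,12)=427570 f(26,14)=164450 f(26,16)=50830 f(26,18)=12350 f(26,20)=2275 f(26,22)=299 f(26,24)=25 f(26,26)=1
Σ_s f(26,s) = 10400600
P = 10400600/67108864 = 1300075/8388608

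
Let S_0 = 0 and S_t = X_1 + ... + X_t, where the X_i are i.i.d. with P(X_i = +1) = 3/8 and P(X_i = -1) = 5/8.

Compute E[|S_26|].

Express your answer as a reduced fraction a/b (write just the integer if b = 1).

Answer: 131182406570969058428279/18889465931478580854784

Derivation:
S_26 takes values m ≡ 0 (mod 2) with |m| ≤ 26; P(S_26=m) = C(26,(26+m)/2) · (3/8)^((26+m)/2) · (5/8)^((26-m)/2).
Distribution: P(S=-26)=1490116119384765625/302231454903657293676544, P(S=-24)=11622905731201171875/151115727451828646838272, P(S=-22)=174343585968017578125/302231454903657293676544, P(S=-20)=104606151580810546875/37778931862957161709568, P(S=-18)=1443564891815185546875/151115727451828646838272, P(S=-16)=1905505657196044921875/75557863725914323419136, P(S=-14)=8003123760223388671875/151115727451828646838272, P(S=-12)=3429910182952880859375/37778931862957161709568, P(S=-10)=39100976085662841796875/302231454903657293676544, P(S=-8)=23460585651397705078125/151115727451828646838272, P(S=-6)=47859594728851318359375/302231454903657293676544, P(S=-4)=2610523348846435546875/18889465931478580854784, P(S=-2)=7831570046539306640625/75557863725914323419136, P(S=0)=2530199553497314453125/37778931862957161709568, P(S=2)=2819365216754150390625/75557863725914323419136, P(S=4)=338323826010498046875/18889465931478580854784, P(S=6)=2232937251669287109375/302231454903657293676544, P(S=8)=394047750294580078125/151115727451828646838272, P(S=10)=236428650176748046875/302231454903657293676544, P(S=12)=7466167900318359375/37778931862957161709568, P(S=14)=6271581036267421875/151115727451828646838272, P(S=16)=537564088822921875/75557863725914323419136, P(S=18)=146608387860796875/151115727451828646838272, P(S=20)=3824566639846875/37778931862957161709568, P(S=22)=2294739983908125/302231454903657293676544, P(S=24)=55073759613795/151115727451828646838272, P(S=26)=2541865828329/302231454903657293676544
E[|S_26|] = Σ_m |m|·P(S_26=m) = 131182406570969058428279/18889465931478580854784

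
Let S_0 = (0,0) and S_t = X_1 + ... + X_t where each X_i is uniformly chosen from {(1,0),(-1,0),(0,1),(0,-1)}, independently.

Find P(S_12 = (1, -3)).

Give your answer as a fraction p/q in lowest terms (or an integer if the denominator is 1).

Let h be the number of horizontal steps (so 12-h are vertical). To end at (1,-3) need (h+1)/2 right-steps and ((12-h)-3)/2 up-steps.
Sum over h with 1 ≤ h ≤ 9, h ≡ 1 (mod 2), 12-h ≡ 1 (mod 2):
h=1: C(12,1)·C(1,1)·C(11,4) = 12·1·330 = 3960
h=3: C(12,3)·C(3,2)·C(9,3) = 220·3·84 = 55440
h=5: C(12,5)·C(5,3)·C(7,2) = 792·10·21 = 166320
h=7: C(12,7)·C(7,4)·C(5,1) = 792·35·5 = 138600
h=9: C(12,9)·C(9,5)·C(3,0) = 220·126·1 = 27720
Total favorable: 392040
Total paths: 4^12 = 16777216
P = 392040/16777216 = 49005/2097152

Answer: 49005/2097152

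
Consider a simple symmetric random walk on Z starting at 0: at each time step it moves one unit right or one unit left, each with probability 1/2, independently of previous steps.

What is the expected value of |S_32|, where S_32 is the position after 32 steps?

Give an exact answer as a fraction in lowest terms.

Answer: 300540195/67108864

Derivation:
S_32 takes values m ≡ 0 (mod 2) with |m| ≤ 32; P(S_32=m) = C(32,(32+m)/2)/2^32.
Total paths: 2^32 = 4294967296
Distribution: P(S=-32)=1/4294967296, P(S=-30)=32/4294967296, P(S=-28)=496/4294967296, P(S=-26)=4960/4294967296, P(S=-24)=35960/4294967296, P(S=-22)=201376/4294967296, P(S=-20)=906192/4294967296, P(S=-18)=3365856/4294967296, P(S=-16)=10518300/4294967296, P(S=-14)=28048800/4294967296, P(S=-12)=64512240/4294967296, P(S=-10)=129024480/4294967296, P(S=-8)=225792840/4294967296, P(S=-6)=347373600/4294967296, P(S=-4)=471435600/4294967296, P(S=-2)=565722720/4294967296, P(S=0)=601080390/4294967296, P(S=2)=565722720/4294967296, P(S=4)=471435600/4294967296, P(S=6)=347373600/4294967296, P(S=8)=225792840/4294967296, P(S=10)=129024480/4294967296, P(S=12)=64512240/4294967296, P(S=14)=28048800/4294967296, P(S=16)=10518300/4294967296, P(S=18)=3365856/4294967296, P(S=20)=906192/4294967296, P(S=22)=201376/4294967296, P(S=24)=35960/4294967296, P(S=26)=4960/4294967296, P(S=28)=496/4294967296, P(S=30)=32/4294967296, P(S=32)=1/4294967296
E[|S_32|] = Σ_m |m|·P(S_32=m) = 19234572480/4294967296 = 300540195/67108864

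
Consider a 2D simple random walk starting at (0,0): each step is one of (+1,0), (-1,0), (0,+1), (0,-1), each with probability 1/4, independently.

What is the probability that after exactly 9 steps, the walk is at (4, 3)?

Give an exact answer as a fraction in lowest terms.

Let h be the number of horizontal steps (so 9-h are vertical). To end at (4,3) need (h+4)/2 right-steps and ((9-h)+3)/2 up-steps.
Sum over h with 4 ≤ h ≤ 6, h ≡ 0 (mod 2), 9-h ≡ 1 (mod 2):
h=4: C(9,4)·C(4,4)·C(5,4) = 126·1·5 = 630
h=6: C(9,6)·C(6,5)·C(3,3) = 84·6·1 = 504
Total favorable: 1134
Total paths: 4^9 = 262144
P = 1134/262144 = 567/131072

Answer: 567/131072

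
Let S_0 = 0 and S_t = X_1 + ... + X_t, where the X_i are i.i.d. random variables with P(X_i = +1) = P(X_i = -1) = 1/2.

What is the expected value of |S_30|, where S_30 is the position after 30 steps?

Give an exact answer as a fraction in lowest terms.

S_30 takes values m ≡ 0 (mod 2) with |m| ≤ 30; P(S_30=m) = C(30,(30+m)/2)/2^30.
Total paths: 2^30 = 1073741824
Distribution: P(S=-30)=1/1073741824, P(S=-28)=30/1073741824, P(S=-26)=435/1073741824, P(S=-24)=4060/1073741824, P(S=-22)=27405/1073741824, P(S=-20)=142506/1073741824, P(S=-18)=593775/1073741824, P(S=-16)=2035800/1073741824, P(S=-14)=5852925/1073741824, P(S=-12)=14307150/1073741824, P(S=-10)=30045015/1073741824, P(S=-8)=54627300/1073741824, P(S=-6)=86493225/1073741824, P(S=-4)=119759850/1073741824, P(S=-2)=145422675/1073741824, P(S=0)=155117520/1073741824, P(S=2)=145422675/1073741824, P(S=4)=119759850/1073741824, P(S=6)=86493225/1073741824, P(S=8)=54627300/1073741824, P(S=10)=30045015/1073741824, P(S=12)=14307150/1073741824, P(S=14)=5852925/1073741824, P(S=16)=2035800/1073741824, P(S=18)=593775/1073741824, P(S=20)=142506/1073741824, P(S=22)=27405/1073741824, P(S=24)=4060/1073741824, P(S=26)=435/1073741824, P(S=28)=30/1073741824, P(S=30)=1/1073741824
E[|S_30|] = Σ_m |m|·P(S_30=m) = 4653525600/1073741824 = 145422675/33554432

Answer: 145422675/33554432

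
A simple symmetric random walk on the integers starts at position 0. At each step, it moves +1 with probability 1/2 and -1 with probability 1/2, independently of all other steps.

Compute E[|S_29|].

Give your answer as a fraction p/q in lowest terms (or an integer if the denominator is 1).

Answer: 145422675/33554432

Derivation:
S_29 takes values m ≡ 1 (mod 2) with |m| ≤ 29; P(S_29=m) = C(29,(29+m)/2)/2^29.
Total paths: 2^29 = 536870912
Distribution: P(S=-29)=1/536870912, P(S=-27)=29/536870912, P(S=-25)=406/536870912, P(S=-23)=3654/536870912, P(S=-21)=23751/536870912, P(S=-19)=118755/536870912, P(S=-17)=475020/536870912, P(S=-15)=1560780/536870912, P(S=-13)=4292145/536870912, P(S=-11)=10015005/536870912, P(S=-9)=20030010/536870912, P(S=-7)=34597290/536870912, P(S=-5)=51895935/536870912, P(S=-3)=67863915/536870912, P(S=-1)=77558760/536870912, P(S=1)=77558760/536870912, P(S=3)=67863915/536870912, P(S=5)=51895935/536870912, P(S=7)=34597290/536870912, P(S=9)=20030010/536870912, P(S=11)=10015005/536870912, P(S=13)=4292145/536870912, P(S=15)=1560780/536870912, P(S=17)=475020/536870912, P(S=19)=118755/536870912, P(S=21)=23751/536870912, P(S=23)=3654/536870912, P(S=25)=406/536870912, P(S=27)=29/536870912, P(S=29)=1/536870912
E[|S_29|] = Σ_m |m|·P(S_29=m) = 2326762800/536870912 = 145422675/33554432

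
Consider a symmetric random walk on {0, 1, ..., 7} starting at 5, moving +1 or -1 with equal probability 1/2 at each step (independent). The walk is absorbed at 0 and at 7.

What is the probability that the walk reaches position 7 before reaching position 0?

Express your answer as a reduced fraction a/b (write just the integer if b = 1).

Answer: 5/7

Derivation:
Symmetric walk (p = 1/2): the harmonic-function argument gives P(hit 7 before 0 | start at 5) = a/N.
P = 5/7 = 5/7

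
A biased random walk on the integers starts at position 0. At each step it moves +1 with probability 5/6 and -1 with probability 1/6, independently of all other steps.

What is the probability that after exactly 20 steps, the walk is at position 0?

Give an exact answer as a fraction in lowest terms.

To be at 0 after 20 steps: need exactly 10 steps of +1 and 10 of -1.
Number of such sequences: C(20,10) = 184756
Each has probability (5/6)^10 · (1/6)^10 = 9765625/3656158440062976
P = 184756 · 9765625/3656158440062976 = 451064453125/914039610015744

Answer: 451064453125/914039610015744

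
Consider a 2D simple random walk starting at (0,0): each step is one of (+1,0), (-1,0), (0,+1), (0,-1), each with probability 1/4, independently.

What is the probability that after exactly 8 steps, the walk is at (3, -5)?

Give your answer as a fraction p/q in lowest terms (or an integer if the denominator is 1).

Answer: 7/8192

Derivation:
Let h be the number of horizontal steps (so 8-h are vertical). To end at (3,-5) need (h+3)/2 right-steps and ((8-h)-5)/2 up-steps.
Sum over h with 3 ≤ h ≤ 3, h ≡ 1 (mod 2), 8-h ≡ 1 (mod 2):
h=3: C(8,3)·C(3,3)·C(5,0) = 56·1·1 = 56
Total favorable: 56
Total paths: 4^8 = 65536
P = 56/65536 = 7/8192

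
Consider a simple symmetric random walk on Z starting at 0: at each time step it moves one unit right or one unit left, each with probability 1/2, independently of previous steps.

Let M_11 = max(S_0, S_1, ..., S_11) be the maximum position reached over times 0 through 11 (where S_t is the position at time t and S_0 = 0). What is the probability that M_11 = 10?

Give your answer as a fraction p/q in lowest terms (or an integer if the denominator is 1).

Answer: 1/2048

Derivation:
Let M_11 = max(S_0,...,S_11). Use the reflection principle: for j ≥ 1, #{paths with M_11 ≥ j} = #{S_11 ≥ j} + #{S_11 ≥ j+1}.
By reflection, #{M_11 ≥ 10} = #{S_11 ≥ 10} + #{S_11 ≥ 11} = 1 + 1 = 2.
#{M_11 ≥ 11} = #{S_11 ≥ 11} + #{S_11 ≥ 12} = 1 + 0 = 1.
#{M_11 = 10} = 2 - 1 = 1.
P(M_11 = 10) = 1/2048 = 1/2048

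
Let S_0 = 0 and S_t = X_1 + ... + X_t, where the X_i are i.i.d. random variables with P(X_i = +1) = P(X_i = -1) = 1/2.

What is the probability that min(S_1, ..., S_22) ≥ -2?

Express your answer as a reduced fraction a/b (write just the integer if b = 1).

Answer: 499681/1048576

Derivation:
Let f(t,s) = #length-t paths at position s with S_1..S_t all ≥ -2.
f(t,s) = f(t-1,s-1) + f(t-1,s+1) for s ≥ -2; f(t,s) = 0 for s < -2.
t=0: f(0,0)=1
t=1: f(1,-1)=1 f(1,1)=1
t=2: f(2,-2)=1 f(2,0)=2 f(2,2)=1
t=3: f(3,-1)=3 f(3,1)=3 f(3,3)=1
t=4: f(4,-2)=3 f(4,0)=6 f(4,2)=4 f(4,4)=1
t=5: f(5,-1)=9 f(5,1)=10 f(5,3)=5 f(5,5)=1
t=6: f(6,-2)=9 f(6,0)=19 f(6,2)=15 f(6,4)=6 f(6,6)=1
t=7: f(7,-1)=28 f(7,1)=34 f(7,3)=21 f(7,5)=7 f(7,7)=1
t=8: f(8,-2)=28 f(8,0)=62 f(8,2)=55 f(8,4)=28 f(8,6)=8 f(8,8)=1
t=9: f(9,-1)=90 f(9,1)=117 f(9,3)=83 f(9,5)=36 f(9,7)=9 f(9,9)=1
t=10: f(10,-2)=90 f(10,0)=207 f(10,2)=200 f(10,4)=119 f(10,6)=45 f(10,8)=10 f(10,10)=1
t=11: f(11,-1)=297 f(11,1)=407 f(11,3)=319 f(11,5)=164 f(11,7)=55 f(11,9)=11 f(11,11)=1
t=12: f(12,-2)=297 f(12,0)=704 f(12,2)=726 f(12,4)=483 f(12,6)=219 f(12,8)=66 f(12,10)=12 f(12,12)=1
t=13: f(13,-1)=1001 f(13,1)=1430 f(13,3)=1209 f(13,5)=702 f(13,7)=285 f(13,9)=78 f(13,11)=13 f(13,13)=1
t=14: f(14,-2)=1001 f(14,0)=2431 f(14,2)=2639 f(14,4)=1911 f(14,6)=987 f(14,8)=363 f(14,10)=91 f(14,12)=14 f(14,14)=1
t=15: f(15,-1)=3432 f(15,1)=5070 f(15,3)=4550 f(15,5)=2898 f(15,7)=1350 f(15,9)=454 f(15,11)=105 f(15,13)=15 f(15,15)=1
t=16: f(16,-2)=3432 f(16,0)=8502 f(16,2)=9620 f(16,4)=7448 f(16,6)=4248 f(16,8)=1804 f(16,10)=559 f(16,12)=120 f(16,14)=16 f(16,16)=1
t=17: f(17,-1)=11934 f(17,1)=18122 f(17,3)=17068 f(17,5)=11696 f(17,7)=6052 f(17,9)=2363 f(17,11)=679 f(17,13)=136 f(17,15)=17 f(17,17)=1
t=18: f(18,-2)=11934 f(18,0)=30056 f(18,2)=35190 f(18,4)=28764 f(18,6)=17748 f(18,8)=8415 f(18,10)=3042 f(18,12)=815 f(18,14)=153 f(18,16)=18 f(18,18)=1
t=19: f(19,-1)=41990 f(19,1)=65246 f(19,3)=63954 f(19,5)=46512 f(19,7)=26163 f(19,9)=11457 f(19,11)=3857 f(19,13)=968 f(19,15)=171 f(19,17)=19 f(19,19)=1
t=20: f(20,-2)=41990 f(20,0)=107236 f(20,2)=129200 f(20,4)=110466 f(20,6)=72675 f(20,8)=37620 f(20,10)=15314 f(20,12)=4825 f(20,14)=1139 f(20,16)=190 f(20,18)=20 f(20,20)=1
t=21: f(21,-1)=149226 f(21,1)=236436 f(21,3)=239666 f(21,5)=183141 f(21,7)=110295 f(21,9)=52934 f(21,11)=20139 f(21,13)=5964 f(21,15)=1329 f(21,17)=210 f(21,19)=21 f(21,21)=1
t=22: f(22,-2)=149226 f(22,0)=385662 f(22,2)=476102 f(22,4)=422807 f(22,6)=293436 f(22,8)=163229 f(22,10)=73073 f(22,12)=26103 f(22,14)=7293 f(22,16)=1539 f(22,18)=231 f(22,20)=22 f(22,22)=1
Σ_s f(22,s) = 1998724
P = 1998724/4194304 = 499681/1048576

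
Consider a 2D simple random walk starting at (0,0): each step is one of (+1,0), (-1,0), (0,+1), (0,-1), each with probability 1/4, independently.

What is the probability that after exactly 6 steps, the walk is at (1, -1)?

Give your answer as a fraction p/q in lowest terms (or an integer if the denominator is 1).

Answer: 75/1024

Derivation:
Let h be the number of horizontal steps (so 6-h are vertical). To end at (1,-1) need (h+1)/2 right-steps and ((6-h)-1)/2 up-steps.
Sum over h with 1 ≤ h ≤ 5, h ≡ 1 (mod 2), 6-h ≡ 1 (mod 2):
h=1: C(6,1)·C(1,1)·C(5,2) = 6·1·10 = 60
h=3: C(6,3)·C(3,2)·C(3,1) = 20·3·3 = 180
h=5: C(6,5)·C(5,3)·C(1,0) = 6·10·1 = 60
Total favorable: 300
Total paths: 4^6 = 4096
P = 300/4096 = 75/1024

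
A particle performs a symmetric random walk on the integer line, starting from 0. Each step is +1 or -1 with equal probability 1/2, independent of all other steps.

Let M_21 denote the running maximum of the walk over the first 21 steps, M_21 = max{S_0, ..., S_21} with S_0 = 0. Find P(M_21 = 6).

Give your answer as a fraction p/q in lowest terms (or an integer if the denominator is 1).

Answer: 14535/262144

Derivation:
Let M_21 = max(S_0,...,S_21). Use the reflection principle: for j ≥ 1, #{paths with M_21 ≥ j} = #{S_21 ≥ j} + #{S_21 ≥ j+1}.
By reflection, #{M_21 ≥ 6} = #{S_21 ≥ 6} + #{S_21 ≥ 7} = 198440 + 198440 = 396880.
#{M_21 ≥ 7} = #{S_21 ≥ 7} + #{S_21 ≥ 8} = 198440 + 82160 = 280600.
#{M_21 = 6} = 396880 - 280600 = 116280.
P(M_21 = 6) = 116280/2097152 = 14535/262144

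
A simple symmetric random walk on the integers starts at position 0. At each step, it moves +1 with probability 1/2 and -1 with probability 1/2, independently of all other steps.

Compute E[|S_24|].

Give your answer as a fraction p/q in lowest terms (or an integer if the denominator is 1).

S_24 takes values m ≡ 0 (mod 2) with |m| ≤ 24; P(S_24=m) = C(24,(24+m)/2)/2^24.
Total paths: 2^24 = 16777216
Distribution: P(S=-24)=1/16777216, P(S=-22)=24/16777216, P(S=-20)=276/16777216, P(S=-18)=2024/16777216, P(S=-16)=10626/16777216, P(S=-14)=42504/16777216, P(S=-12)=134596/16777216, P(S=-10)=346104/16777216, P(S=-8)=735471/16777216, P(S=-6)=1307504/16777216, P(S=-4)=1961256/16777216, P(S=-2)=2496144/16777216, P(S=0)=2704156/16777216, P(S=2)=2496144/16777216, P(S=4)=1961256/16777216, P(S=6)=1307504/16777216, P(S=8)=735471/16777216, P(S=10)=346104/16777216, P(S=12)=134596/16777216, P(S=14)=42504/16777216, P(S=16)=10626/16777216, P(S=18)=2024/16777216, P(S=20)=276/16777216, P(S=22)=24/16777216, P(S=24)=1/16777216
E[|S_24|] = Σ_m |m|·P(S_24=m) = 64899744/16777216 = 2028117/524288

Answer: 2028117/524288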